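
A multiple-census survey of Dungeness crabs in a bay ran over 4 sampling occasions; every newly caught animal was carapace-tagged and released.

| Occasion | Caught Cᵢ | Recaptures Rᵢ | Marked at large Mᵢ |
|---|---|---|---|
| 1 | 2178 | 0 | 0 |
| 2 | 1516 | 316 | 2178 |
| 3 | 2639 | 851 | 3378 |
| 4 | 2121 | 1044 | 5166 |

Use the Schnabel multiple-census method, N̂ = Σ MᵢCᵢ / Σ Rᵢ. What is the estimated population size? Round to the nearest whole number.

N ≈ 10,481

Σ MᵢCᵢ = 0·2178 + 2178·1516 + 3378·2639 + 5166·2121 = 0 + 3301848 + 8914542 + 10957086 = 23173476
Σ Rᵢ = 0 + 316 + 851 + 1044 = 2211
N̂ = 23173476 / 2211 ≈ 10481.0 → 10481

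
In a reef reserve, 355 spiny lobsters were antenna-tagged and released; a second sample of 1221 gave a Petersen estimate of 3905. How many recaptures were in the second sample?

From N = M·C/R: R = M·C / N = 355·1221 / 3905 = 433455 / 3905 = 111.

R = 111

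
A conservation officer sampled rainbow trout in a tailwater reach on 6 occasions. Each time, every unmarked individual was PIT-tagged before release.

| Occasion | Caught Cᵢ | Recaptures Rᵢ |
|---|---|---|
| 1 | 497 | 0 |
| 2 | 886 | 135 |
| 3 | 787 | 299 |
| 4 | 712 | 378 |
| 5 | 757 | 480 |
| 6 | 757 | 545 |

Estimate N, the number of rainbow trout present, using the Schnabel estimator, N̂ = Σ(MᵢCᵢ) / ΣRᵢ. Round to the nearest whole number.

N ≈ 3267

Marked at large before each occasion: Mᵢ = Σⱼ<ᵢ (Cⱼ − Rⱼ) → M1=0, M2=497, M3=1248, M4=1736, M5=2070, M6=2347
Σ MᵢCᵢ = 0·497 + 497·886 + 1248·787 + 1736·712 + 2070·757 + 2347·757 = 0 + 440342 + 982176 + 1236032 + 1566990 + 1776679 = 6002219
Σ Rᵢ = 0 + 135 + 299 + 378 + 480 + 545 = 1837
N̂ = 6002219 / 1837 ≈ 3267.4 → 3267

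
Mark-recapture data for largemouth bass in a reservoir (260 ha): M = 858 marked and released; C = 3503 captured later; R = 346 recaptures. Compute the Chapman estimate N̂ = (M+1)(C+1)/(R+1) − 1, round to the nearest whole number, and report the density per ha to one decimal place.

N̂ = 859·3504/347 − 1 = 3009936/347 − 1 ≈ 8673.2 → 8673
Density = N̂ / area = 8673 / 260 ≈ 33.36 → 33.4 per ha

density ≈ 33.4 largemouth bass per ha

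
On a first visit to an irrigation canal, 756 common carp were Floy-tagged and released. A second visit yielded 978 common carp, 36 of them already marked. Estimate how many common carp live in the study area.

N = 20,538

N = (756 × 978) / 36 = 739368 / 36 = 20538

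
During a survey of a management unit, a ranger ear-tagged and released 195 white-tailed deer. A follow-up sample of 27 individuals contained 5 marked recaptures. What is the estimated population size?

N = (195 × 27) / 5 = 5265 / 5 = 1053

N = 1053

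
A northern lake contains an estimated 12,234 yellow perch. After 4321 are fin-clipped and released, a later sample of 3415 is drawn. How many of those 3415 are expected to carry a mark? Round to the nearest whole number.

Expected recaptures E[R] = M·C / N.
E[R] = 4321 × 3415 / 12234 = 14756215 / 12234 ≈ 1206.2 → 1206

expected recaptures ≈ 1206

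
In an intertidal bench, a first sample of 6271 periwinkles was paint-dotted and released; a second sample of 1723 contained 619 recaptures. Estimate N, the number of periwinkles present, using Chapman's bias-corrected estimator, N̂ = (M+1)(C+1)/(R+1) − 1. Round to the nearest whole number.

N ≈ 17,439

N̂ = (6271+1)(1723+1)/(619+1) − 1 = 6272·1724/620 − 1
= 10812928/620 − 1 ≈ 17440.2 − 1 ≈ 17439.2 → 17439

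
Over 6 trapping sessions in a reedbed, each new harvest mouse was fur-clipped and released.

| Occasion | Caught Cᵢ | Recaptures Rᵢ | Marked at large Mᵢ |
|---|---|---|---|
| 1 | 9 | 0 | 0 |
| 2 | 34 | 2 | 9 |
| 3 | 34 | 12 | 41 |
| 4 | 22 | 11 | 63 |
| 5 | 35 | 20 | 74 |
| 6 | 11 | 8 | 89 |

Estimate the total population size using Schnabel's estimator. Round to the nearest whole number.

Σ MᵢCᵢ = 0·9 + 9·34 + 41·34 + 63·22 + 74·35 + 89·11 = 0 + 306 + 1394 + 1386 + 2590 + 979 = 6655
Σ Rᵢ = 0 + 2 + 12 + 11 + 20 + 8 = 53
N̂ = 6655 / 53 ≈ 125.6 → 126

N ≈ 126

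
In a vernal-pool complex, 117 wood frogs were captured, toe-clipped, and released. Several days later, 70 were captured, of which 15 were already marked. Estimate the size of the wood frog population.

Lincoln-Petersen assumes M/N = R/C, so N = M·C / R.
N = (117 × 70) / 15 = 8190 / 15 = 546

N = 546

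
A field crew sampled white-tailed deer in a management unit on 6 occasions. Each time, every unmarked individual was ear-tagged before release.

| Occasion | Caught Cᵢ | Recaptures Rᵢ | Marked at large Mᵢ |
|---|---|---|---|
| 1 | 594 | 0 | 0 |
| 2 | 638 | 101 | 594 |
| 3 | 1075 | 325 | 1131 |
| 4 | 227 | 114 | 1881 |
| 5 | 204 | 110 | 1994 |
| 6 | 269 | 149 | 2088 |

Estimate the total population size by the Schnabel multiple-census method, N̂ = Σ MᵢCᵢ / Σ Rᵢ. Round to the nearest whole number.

N ≈ 3742

Σ MᵢCᵢ = 0·594 + 594·638 + 1131·1075 + 1881·227 + 1994·204 + 2088·269 = 0 + 378972 + 1215825 + 426987 + 406776 + 561672 = 2990232
Σ Rᵢ = 0 + 101 + 325 + 114 + 110 + 149 = 799
N̂ = 2990232 / 799 ≈ 3742.47 → 3742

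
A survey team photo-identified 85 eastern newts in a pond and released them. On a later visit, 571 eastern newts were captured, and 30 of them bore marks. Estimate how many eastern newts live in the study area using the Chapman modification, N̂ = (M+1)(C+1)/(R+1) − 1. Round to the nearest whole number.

N̂ = (85+1)(571+1)/(30+1) − 1 = 86·572/31 − 1
= 49192/31 − 1 ≈ 1586.8 − 1 ≈ 1585.8 → 1586

N ≈ 1586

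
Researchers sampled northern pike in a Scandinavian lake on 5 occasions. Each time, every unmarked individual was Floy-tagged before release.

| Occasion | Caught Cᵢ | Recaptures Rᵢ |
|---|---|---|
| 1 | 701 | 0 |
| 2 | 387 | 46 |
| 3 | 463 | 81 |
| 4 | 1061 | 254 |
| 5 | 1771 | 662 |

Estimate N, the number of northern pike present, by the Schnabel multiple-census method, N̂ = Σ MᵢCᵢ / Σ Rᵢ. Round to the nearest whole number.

Marked at large before each occasion: Mᵢ = Σⱼ<ᵢ (Cⱼ − Rⱼ) → M1=0, M2=701, M3=1042, M4=1424, M5=2231
Σ MᵢCᵢ = 0·701 + 701·387 + 1042·463 + 1424·1061 + 2231·1771 = 0 + 271287 + 482446 + 1510864 + 3951101 = 6215698
Σ Rᵢ = 0 + 46 + 81 + 254 + 662 = 1043
N̂ = 6215698 / 1043 ≈ 5959.4 → 5959

N ≈ 5959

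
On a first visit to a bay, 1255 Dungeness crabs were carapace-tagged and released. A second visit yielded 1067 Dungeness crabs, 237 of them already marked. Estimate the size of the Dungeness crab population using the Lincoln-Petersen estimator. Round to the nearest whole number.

N ≈ 5650

Lincoln-Petersen assumes M/N = R/C, so N = M·C / R.
N = (1255 × 1067) / 237 = 1339085 / 237 ≈ 5650.1 → 5650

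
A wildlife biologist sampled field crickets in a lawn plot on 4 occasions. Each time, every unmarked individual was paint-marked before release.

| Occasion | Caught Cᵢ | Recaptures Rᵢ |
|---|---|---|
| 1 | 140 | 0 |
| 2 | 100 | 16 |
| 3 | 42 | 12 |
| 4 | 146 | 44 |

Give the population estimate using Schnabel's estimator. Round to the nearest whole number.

Marked at large before each occasion: Mᵢ = Σⱼ<ᵢ (Cⱼ − Rⱼ) → M1=0, M2=140, M3=224, M4=254
Σ MᵢCᵢ = 0·140 + 140·100 + 224·42 + 254·146 = 0 + 14000 + 9408 + 37084 = 60492
Σ Rᵢ = 0 + 16 + 12 + 44 = 72
N̂ = 60492 / 72 ≈ 840.2 → 840

N ≈ 840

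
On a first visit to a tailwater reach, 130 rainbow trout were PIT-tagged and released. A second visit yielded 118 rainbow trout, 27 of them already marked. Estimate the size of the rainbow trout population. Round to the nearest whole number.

N ≈ 568

The marked fraction in the recapture sample should equal the marked fraction in the population: 27/118 = 130/N.
N = (130 × 118) / 27 = 15340 / 27 ≈ 568.1 → 568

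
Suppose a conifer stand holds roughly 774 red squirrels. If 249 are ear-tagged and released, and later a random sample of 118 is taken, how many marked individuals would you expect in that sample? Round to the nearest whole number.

expected recaptures ≈ 38

The marked fraction of the population is 249/774, so in a sample of 118 expect C·(M/N) marked.
E[R] = 249 × 118 / 774 = 29382 / 774 ≈ 38.0 → 38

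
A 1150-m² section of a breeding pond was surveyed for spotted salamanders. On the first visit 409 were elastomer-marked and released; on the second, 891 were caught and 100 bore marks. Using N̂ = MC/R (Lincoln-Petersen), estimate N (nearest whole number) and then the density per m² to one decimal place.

N̂ = 409·891/100 = 364419/100 ≈ 3644.2 → 3644
Density = N̂ / area = 3644 / 1150 ≈ 3.17 → 3.2 per m²

density ≈ 3.2 spotted salamanders per m²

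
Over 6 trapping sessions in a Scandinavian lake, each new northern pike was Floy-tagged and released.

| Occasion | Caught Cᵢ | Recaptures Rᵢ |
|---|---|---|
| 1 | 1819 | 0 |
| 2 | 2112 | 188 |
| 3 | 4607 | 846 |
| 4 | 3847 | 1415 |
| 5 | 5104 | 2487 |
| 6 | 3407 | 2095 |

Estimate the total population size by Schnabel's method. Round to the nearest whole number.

Marked at large before each occasion: Mᵢ = Σⱼ<ᵢ (Cⱼ − Rⱼ) → M1=0, M2=1819, M3=3743, M4=7504, M5=9936, M6=12553
Σ MᵢCᵢ = 0·1819 + 1819·2112 + 3743·4607 + 7504·3847 + 9936·5104 + 12553·3407 = 0 + 3841728 + 17244001 + 28867888 + 50713344 + 42768071 = 143435032
Σ Rᵢ = 0 + 188 + 846 + 1415 + 2487 + 2095 = 7031
N̂ = 143435032 / 7031 ≈ 20400.4 → 20400

N ≈ 20,400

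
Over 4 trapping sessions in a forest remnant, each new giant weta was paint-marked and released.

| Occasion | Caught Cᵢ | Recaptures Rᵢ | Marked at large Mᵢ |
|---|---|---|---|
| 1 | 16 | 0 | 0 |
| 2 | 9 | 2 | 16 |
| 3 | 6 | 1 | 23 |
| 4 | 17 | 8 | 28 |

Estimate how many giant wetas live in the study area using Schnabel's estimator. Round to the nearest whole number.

N ≈ 69

Σ MᵢCᵢ = 0·16 + 16·9 + 23·6 + 28·17 = 0 + 144 + 138 + 476 = 758
Σ Rᵢ = 0 + 2 + 1 + 8 = 11
N̂ = 758 / 11 ≈ 68.9 → 69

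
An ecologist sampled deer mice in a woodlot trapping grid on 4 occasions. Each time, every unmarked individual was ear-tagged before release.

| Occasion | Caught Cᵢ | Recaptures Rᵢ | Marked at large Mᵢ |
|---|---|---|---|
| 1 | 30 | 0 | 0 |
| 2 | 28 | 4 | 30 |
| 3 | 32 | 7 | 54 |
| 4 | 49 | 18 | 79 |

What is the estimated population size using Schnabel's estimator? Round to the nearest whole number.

N ≈ 222

Σ MᵢCᵢ = 0·30 + 30·28 + 54·32 + 79·49 = 0 + 840 + 1728 + 3871 = 6439
Σ Rᵢ = 0 + 4 + 7 + 18 = 29
N̂ = 6439 / 29 ≈ 222.0 → 222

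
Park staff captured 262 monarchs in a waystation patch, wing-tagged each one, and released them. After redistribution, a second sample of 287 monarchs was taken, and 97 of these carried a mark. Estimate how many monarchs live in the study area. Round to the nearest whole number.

N ≈ 775

Lincoln-Petersen assumes M/N = R/C, so N = M·C / R.
N = (262 × 287) / 97 = 75194 / 97 ≈ 775.2 → 775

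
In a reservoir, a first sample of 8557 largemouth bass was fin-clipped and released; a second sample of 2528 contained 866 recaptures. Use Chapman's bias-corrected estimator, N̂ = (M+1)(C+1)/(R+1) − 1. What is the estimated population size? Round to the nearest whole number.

N ≈ 24,962

N̂ = (8557+1)(2528+1)/(866+1) − 1 = 8558·2529/867 − 1
= 21643182/867 − 1 ≈ 24963.3 − 1 ≈ 24962.3 → 24962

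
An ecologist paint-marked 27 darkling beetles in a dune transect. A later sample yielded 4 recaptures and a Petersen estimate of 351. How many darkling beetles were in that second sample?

From N = M·C/R: C = N·R / M = 351·4 / 27 = 1404 / 27 = 52.

C = 52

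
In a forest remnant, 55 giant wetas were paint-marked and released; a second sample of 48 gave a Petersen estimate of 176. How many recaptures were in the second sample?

From N = M·C/R: R = M·C / N = 55·48 / 176 = 2640 / 176 = 15.

R = 15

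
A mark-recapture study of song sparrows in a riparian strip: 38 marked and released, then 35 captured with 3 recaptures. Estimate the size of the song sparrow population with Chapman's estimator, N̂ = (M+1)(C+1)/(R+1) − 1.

N̂ = (38+1)(35+1)/(3+1) − 1 = 39·36/4 − 1
= 1404/4 − 1 = 351 − 1 = 350

N = 350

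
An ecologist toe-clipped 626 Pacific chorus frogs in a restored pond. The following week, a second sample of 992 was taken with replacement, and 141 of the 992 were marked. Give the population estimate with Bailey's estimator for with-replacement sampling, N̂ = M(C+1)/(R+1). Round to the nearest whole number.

N ≈ 4378

N̂ = 626·(992+1)/(141+1) = 626·993/142 = 621618/142 ≈ 4377.6 → 4378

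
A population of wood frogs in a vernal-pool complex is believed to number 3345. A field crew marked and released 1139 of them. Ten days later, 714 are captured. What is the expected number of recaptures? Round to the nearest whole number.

expected recaptures ≈ 243

The marked fraction of the population is 1139/3345, so in a sample of 714 expect C·(M/N) marked.
E[R] = 1139 × 714 / 3345 = 813246 / 3345 ≈ 243.1 → 243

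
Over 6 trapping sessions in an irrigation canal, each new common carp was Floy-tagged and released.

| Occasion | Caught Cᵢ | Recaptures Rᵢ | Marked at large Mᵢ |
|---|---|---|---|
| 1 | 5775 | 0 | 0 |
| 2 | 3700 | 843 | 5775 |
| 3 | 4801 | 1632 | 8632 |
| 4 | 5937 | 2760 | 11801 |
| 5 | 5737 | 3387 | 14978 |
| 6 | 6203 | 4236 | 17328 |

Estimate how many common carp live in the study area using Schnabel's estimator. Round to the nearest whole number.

Σ MᵢCᵢ = 0·5775 + 5775·3700 + 8632·4801 + 11801·5937 + 14978·5737 + 17328·6203 = 0 + 21367500 + 41442232 + 70062537 + 85928786 + 107485584 = 326286639
Σ Rᵢ = 0 + 843 + 1632 + 2760 + 3387 + 4236 = 12858
N̂ = 326286639 / 12858 ≈ 25376.2 → 25376

N ≈ 25,376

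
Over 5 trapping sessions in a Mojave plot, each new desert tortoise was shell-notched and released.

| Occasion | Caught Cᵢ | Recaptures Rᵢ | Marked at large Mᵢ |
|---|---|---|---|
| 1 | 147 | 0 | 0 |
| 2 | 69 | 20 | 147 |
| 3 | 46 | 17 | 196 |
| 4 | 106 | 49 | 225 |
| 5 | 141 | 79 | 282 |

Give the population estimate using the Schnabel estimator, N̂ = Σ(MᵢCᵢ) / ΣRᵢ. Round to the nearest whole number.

N ≈ 502

Σ MᵢCᵢ = 0·147 + 147·69 + 196·46 + 225·106 + 282·141 = 0 + 10143 + 9016 + 23850 + 39762 = 82771
Σ Rᵢ = 0 + 20 + 17 + 49 + 79 = 165
N̂ = 82771 / 165 ≈ 501.6 → 502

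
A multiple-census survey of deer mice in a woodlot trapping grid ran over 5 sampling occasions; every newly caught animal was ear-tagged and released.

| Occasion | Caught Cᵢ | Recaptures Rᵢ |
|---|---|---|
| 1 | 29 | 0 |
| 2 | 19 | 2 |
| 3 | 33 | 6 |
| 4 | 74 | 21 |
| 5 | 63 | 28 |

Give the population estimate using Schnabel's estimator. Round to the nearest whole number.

Marked at large before each occasion: Mᵢ = Σⱼ<ᵢ (Cⱼ − Rⱼ) → M1=0, M2=29, M3=46, M4=73, M5=126
Σ MᵢCᵢ = 0·29 + 29·19 + 46·33 + 73·74 + 126·63 = 0 + 551 + 1518 + 5402 + 7938 = 15409
Σ Rᵢ = 0 + 2 + 6 + 21 + 28 = 57
N̂ = 15409 / 57 ≈ 270.3 → 270

N ≈ 270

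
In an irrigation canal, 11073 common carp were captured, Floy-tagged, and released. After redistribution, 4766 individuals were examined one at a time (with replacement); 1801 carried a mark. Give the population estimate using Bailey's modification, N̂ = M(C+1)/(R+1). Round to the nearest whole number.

N ≈ 29,292

N̂ = 11073·(4766+1)/(1801+1) = 11073·4767/1802 = 52784991/1802 ≈ 29292.4 → 29292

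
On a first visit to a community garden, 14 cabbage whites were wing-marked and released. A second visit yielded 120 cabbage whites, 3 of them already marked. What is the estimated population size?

The marked fraction in the recapture sample should equal the marked fraction in the population: 3/120 = 14/N.
N = (14 × 120) / 3 = 1680 / 3 = 560

N = 560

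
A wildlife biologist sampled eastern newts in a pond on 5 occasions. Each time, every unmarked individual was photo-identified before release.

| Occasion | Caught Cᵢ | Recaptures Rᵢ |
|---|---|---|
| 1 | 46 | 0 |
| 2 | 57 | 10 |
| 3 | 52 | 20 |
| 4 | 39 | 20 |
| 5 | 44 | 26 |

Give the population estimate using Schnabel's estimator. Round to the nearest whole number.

Marked at large before each occasion: Mᵢ = Σⱼ<ᵢ (Cⱼ − Rⱼ) → M1=0, M2=46, M3=93, M4=125, M5=144
Σ MᵢCᵢ = 0·46 + 46·57 + 93·52 + 125·39 + 144·44 = 0 + 2622 + 4836 + 4875 + 6336 = 18669
Σ Rᵢ = 0 + 10 + 20 + 20 + 26 = 76
N̂ = 18669 / 76 ≈ 245.6 → 246

N ≈ 246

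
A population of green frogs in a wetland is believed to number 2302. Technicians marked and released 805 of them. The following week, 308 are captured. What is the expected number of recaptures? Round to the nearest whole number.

expected recaptures ≈ 108

The marked fraction of the population is 805/2302, so in a sample of 308 expect C·(M/N) marked.
E[R] = 805 × 308 / 2302 = 247940 / 2302 ≈ 107.7 → 108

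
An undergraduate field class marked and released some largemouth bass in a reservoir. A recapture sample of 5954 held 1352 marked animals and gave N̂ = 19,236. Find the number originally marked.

M = 4368

From N = M·C/R: M = N·R / C = 19236·1352 / 5954 = 26007072 / 5954 = 4368.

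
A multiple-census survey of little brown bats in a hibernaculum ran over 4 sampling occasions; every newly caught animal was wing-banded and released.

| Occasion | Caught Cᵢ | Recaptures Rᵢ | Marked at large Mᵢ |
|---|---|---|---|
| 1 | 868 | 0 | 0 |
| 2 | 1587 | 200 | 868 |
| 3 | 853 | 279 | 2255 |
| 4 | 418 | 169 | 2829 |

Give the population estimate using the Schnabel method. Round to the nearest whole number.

Σ MᵢCᵢ = 0·868 + 868·1587 + 2255·853 + 2829·418 = 0 + 1377516 + 1923515 + 1182522 = 4483553
Σ Rᵢ = 0 + 200 + 279 + 169 = 648
N̂ = 4483553 / 648 ≈ 6919.1 → 6919

N ≈ 6919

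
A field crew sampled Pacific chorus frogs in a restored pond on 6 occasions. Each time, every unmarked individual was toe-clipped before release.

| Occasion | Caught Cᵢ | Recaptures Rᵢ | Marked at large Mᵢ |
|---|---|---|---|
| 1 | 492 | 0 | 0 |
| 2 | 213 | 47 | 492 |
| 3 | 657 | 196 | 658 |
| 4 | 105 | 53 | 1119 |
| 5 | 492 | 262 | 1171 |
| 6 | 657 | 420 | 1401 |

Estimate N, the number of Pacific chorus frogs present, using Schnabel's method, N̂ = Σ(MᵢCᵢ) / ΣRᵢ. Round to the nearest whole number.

Σ MᵢCᵢ = 0·492 + 492·213 + 658·657 + 1119·105 + 1171·492 + 1401·657 = 0 + 104796 + 432306 + 117495 + 576132 + 920457 = 2151186
Σ Rᵢ = 0 + 47 + 196 + 53 + 262 + 420 = 978
N̂ = 2151186 / 978 ≈ 2199.6 → 2200

N ≈ 2200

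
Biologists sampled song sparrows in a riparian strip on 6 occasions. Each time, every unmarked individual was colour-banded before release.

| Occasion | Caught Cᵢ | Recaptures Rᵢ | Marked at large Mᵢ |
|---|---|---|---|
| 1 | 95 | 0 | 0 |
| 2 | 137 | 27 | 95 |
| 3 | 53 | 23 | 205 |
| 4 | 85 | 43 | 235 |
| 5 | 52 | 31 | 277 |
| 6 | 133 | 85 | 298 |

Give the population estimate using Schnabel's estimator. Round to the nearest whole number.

N ≈ 468

Σ MᵢCᵢ = 0·95 + 95·137 + 205·53 + 235·85 + 277·52 + 298·133 = 0 + 13015 + 10865 + 19975 + 14404 + 39634 = 97893
Σ Rᵢ = 0 + 27 + 23 + 43 + 31 + 85 = 209
N̂ = 97893 / 209 ≈ 468.4 → 468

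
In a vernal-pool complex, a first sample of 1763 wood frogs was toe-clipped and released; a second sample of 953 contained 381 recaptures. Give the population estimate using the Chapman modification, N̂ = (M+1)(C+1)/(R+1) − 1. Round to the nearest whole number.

N̂ = (1763+1)(953+1)/(381+1) − 1 = 1764·954/382 − 1
= 1682856/382 − 1 ≈ 4405.4 − 1 ≈ 4404.4 → 4404

N ≈ 4404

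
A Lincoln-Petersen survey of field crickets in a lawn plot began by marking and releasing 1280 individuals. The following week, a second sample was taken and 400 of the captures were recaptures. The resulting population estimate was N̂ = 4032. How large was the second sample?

From N = M·C/R: C = N·R / M = 4032·400 / 1280 = 1612800 / 1280 = 1260.

C = 1260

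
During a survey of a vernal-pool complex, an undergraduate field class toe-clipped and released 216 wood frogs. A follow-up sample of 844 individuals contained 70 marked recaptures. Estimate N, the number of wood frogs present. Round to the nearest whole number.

N ≈ 2604

The marked fraction in the recapture sample should equal the marked fraction in the population: 70/844 = 216/N.
N = (216 × 844) / 70 = 182304 / 70 ≈ 2604.3 → 2604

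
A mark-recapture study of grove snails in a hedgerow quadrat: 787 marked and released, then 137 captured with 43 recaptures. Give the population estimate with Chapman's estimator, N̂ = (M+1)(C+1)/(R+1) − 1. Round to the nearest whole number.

N̂ = (787+1)(137+1)/(43+1) − 1 = 788·138/44 − 1
= 108744/44 − 1 ≈ 2471.45 − 1 ≈ 2470.45 → 2470

N ≈ 2470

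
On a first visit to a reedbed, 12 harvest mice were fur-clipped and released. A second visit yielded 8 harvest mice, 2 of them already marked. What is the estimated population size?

N = 48

N = (12 × 8) / 2 = 96 / 2 = 48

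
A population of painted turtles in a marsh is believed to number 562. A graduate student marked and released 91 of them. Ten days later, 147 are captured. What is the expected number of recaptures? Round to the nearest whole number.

The marked fraction of the population is 91/562, so in a sample of 147 expect C·(M/N) marked.
E[R] = 91 × 147 / 562 = 13377 / 562 ≈ 23.8 → 24

expected recaptures ≈ 24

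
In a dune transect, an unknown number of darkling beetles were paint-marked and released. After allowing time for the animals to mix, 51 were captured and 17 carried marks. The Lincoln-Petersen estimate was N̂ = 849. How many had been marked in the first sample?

From N = M·C/R: M = N·R / C = 849·17 / 51 = 14433 / 51 = 283.

M = 283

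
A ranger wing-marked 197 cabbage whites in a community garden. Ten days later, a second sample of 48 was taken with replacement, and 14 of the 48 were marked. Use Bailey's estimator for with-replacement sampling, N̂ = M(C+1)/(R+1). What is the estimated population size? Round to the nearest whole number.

N̂ = 197·(48+1)/(14+1) = 197·49/15 = 9653/15 ≈ 643.5 → 644

N ≈ 644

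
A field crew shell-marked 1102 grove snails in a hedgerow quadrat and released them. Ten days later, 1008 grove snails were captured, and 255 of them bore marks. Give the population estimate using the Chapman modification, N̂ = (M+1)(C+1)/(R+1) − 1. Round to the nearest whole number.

N̂ = (1102+1)(1008+1)/(255+1) − 1 = 1103·1009/256 − 1
= 1112927/256 − 1 ≈ 4347.4 − 1 ≈ 4346.4 → 4346

N ≈ 4346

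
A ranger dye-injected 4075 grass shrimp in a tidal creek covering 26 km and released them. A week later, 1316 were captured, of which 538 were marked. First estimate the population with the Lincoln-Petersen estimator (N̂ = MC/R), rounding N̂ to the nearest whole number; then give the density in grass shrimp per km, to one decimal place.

density ≈ 383.4 grass shrimp per km

N̂ = 4075·1316/538 = 5362700/538 ≈ 9967.8 → 9968
Density = N̂ / area = 9968 / 26 ≈ 383.38 → 383.4 per km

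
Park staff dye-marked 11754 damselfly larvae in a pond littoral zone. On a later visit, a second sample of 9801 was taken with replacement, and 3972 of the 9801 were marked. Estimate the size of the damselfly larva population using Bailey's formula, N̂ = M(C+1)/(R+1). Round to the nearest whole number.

N ≈ 28,999

N̂ = 11754·(9801+1)/(3972+1) = 11754·9802/3973 = 115212708/3973 ≈ 28998.9 → 28999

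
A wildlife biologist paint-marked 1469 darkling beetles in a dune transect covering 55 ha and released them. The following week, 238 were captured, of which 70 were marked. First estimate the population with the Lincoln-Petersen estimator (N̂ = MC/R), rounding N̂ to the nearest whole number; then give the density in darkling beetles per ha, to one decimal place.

N̂ = 1469·238/70 = 349622/70 ≈ 4994.6 → 4995
Density = N̂ / area = 4995 / 55 ≈ 90.82 → 90.8 per ha

density ≈ 90.8 darkling beetles per ha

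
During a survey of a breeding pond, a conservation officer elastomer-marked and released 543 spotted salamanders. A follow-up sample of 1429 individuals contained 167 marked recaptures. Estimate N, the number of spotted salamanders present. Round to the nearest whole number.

N ≈ 4646

The marked fraction in the recapture sample should equal the marked fraction in the population: 167/1429 = 543/N.
N = (543 × 1429) / 167 = 775947 / 167 ≈ 4646.4 → 4646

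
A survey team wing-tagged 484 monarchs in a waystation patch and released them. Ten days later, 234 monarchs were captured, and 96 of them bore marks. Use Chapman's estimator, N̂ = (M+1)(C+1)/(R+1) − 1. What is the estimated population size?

N̂ = (484+1)(234+1)/(96+1) − 1 = 485·235/97 − 1
= 113975/97 − 1 = 1175 − 1 = 1174

N = 1174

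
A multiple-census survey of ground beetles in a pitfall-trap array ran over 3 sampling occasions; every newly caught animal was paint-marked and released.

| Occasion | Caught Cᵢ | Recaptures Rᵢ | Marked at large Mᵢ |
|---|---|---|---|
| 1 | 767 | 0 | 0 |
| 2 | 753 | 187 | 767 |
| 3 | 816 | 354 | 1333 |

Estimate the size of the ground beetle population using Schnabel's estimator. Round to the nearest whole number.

N ≈ 3078

Σ MᵢCᵢ = 0·767 + 767·753 + 1333·816 = 0 + 577551 + 1087728 = 1665279
Σ Rᵢ = 0 + 187 + 354 = 541
N̂ = 1665279 / 541 ≈ 3078.1 → 3078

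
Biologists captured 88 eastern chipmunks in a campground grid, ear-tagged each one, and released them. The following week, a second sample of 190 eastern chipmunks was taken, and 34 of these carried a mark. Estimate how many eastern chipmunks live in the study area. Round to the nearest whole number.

If marked individuals mix randomly, R/C ≈ M/N, giving N ≈ M·C/R.
N = (88 × 190) / 34 = 16720 / 34 ≈ 491.8 → 492

N ≈ 492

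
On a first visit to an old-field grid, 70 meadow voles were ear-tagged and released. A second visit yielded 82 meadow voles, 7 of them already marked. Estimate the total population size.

N = 820

N = (70 × 82) / 7 = 5740 / 7 = 820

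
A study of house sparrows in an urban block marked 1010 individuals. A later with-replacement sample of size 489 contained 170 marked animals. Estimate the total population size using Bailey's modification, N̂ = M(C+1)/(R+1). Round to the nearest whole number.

N̂ = 1010·(489+1)/(170+1) = 1010·490/171 = 494900/171 ≈ 2894.2 → 2894

N ≈ 2894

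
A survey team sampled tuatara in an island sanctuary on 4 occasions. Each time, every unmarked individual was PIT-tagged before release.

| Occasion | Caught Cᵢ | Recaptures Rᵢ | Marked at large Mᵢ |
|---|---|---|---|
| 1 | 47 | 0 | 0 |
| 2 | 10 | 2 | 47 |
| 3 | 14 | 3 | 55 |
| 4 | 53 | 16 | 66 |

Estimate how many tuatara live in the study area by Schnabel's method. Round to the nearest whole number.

Σ MᵢCᵢ = 0·47 + 47·10 + 55·14 + 66·53 = 0 + 470 + 770 + 3498 = 4738
Σ Rᵢ = 0 + 2 + 3 + 16 = 21
N̂ = 4738 / 21 ≈ 225.6 → 226

N ≈ 226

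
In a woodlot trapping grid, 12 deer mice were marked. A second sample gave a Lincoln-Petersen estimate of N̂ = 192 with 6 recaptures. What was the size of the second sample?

C = 96

From N = M·C/R: C = N·R / M = 192·6 / 12 = 1152 / 12 = 96.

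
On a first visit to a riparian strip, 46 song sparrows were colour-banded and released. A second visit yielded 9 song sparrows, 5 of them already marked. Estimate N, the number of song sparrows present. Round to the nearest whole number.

N ≈ 83

Lincoln-Petersen assumes M/N = R/C, so N = M·C / R.
N = (46 × 9) / 5 = 414 / 5 ≈ 82.8 → 83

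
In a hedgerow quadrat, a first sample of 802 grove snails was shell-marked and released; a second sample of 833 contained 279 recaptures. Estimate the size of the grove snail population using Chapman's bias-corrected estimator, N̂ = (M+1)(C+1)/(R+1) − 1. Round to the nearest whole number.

N̂ = (802+1)(833+1)/(279+1) − 1 = 803·834/280 − 1
= 669702/280 − 1 ≈ 2391.8 − 1 ≈ 2390.8 → 2391

N ≈ 2391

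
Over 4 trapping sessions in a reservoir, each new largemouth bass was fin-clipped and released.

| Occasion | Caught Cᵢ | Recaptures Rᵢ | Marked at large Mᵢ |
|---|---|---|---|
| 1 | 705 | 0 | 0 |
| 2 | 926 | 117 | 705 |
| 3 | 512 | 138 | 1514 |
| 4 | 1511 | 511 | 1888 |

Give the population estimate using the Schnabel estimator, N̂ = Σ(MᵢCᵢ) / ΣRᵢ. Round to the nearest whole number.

N ≈ 5588

Σ MᵢCᵢ = 0·705 + 705·926 + 1514·512 + 1888·1511 = 0 + 652830 + 775168 + 2852768 = 4280766
Σ Rᵢ = 0 + 117 + 138 + 511 = 766
N̂ = 4280766 / 766 ≈ 5588.47 → 5588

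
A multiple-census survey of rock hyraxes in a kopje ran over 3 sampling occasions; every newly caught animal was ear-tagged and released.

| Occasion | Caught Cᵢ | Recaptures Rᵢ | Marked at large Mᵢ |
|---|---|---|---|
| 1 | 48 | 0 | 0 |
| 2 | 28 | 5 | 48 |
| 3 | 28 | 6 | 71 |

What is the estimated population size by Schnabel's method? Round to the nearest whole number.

Σ MᵢCᵢ = 0·48 + 48·28 + 71·28 = 0 + 1344 + 1988 = 3332
Σ Rᵢ = 0 + 5 + 6 = 11
N̂ = 3332 / 11 ≈ 302.9 → 303

N ≈ 303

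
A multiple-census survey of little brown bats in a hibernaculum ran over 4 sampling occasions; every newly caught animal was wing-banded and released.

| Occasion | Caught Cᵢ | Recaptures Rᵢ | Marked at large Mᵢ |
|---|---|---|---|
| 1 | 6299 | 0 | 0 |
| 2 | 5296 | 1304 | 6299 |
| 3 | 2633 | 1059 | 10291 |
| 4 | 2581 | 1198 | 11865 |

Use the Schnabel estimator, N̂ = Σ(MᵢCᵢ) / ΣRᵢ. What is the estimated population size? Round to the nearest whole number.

Σ MᵢCᵢ = 0·6299 + 6299·5296 + 10291·2633 + 11865·2581 = 0 + 33359504 + 27096203 + 30623565 = 91079272
Σ Rᵢ = 0 + 1304 + 1059 + 1198 = 3561
N̂ = 91079272 / 3561 ≈ 25576.9 → 25577

N ≈ 25,577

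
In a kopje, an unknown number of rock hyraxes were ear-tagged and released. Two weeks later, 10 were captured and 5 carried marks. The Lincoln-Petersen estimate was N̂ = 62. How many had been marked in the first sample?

From N = M·C/R: M = N·R / C = 62·5 / 10 = 310 / 10 = 31.

M = 31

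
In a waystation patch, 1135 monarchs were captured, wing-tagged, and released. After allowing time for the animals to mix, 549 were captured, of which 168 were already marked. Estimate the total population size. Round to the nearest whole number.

N ≈ 3709

If marked individuals mix randomly, R/C ≈ M/N, giving N ≈ M·C/R.
N = (1135 × 549) / 168 = 623115 / 168 ≈ 3709.0 → 3709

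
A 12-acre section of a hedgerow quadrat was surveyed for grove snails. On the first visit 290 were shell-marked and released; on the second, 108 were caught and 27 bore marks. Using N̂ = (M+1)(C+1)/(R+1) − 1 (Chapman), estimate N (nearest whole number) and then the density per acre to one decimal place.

N̂ = 291·109/28 − 1 = 31719/28 − 1 ≈ 1131.8 → 1132
Density = N̂ / area = 1132 / 12 ≈ 94.33 → 94.3 per acre

density ≈ 94.3 grove snails per acre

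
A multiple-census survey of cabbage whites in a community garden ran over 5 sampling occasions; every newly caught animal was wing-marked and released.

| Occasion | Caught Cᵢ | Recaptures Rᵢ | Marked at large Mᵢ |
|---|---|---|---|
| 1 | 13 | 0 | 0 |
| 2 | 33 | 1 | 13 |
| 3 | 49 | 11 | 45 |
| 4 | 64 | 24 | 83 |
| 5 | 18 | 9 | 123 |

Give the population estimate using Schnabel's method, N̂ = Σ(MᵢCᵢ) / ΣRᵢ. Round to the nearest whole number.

Σ MᵢCᵢ = 0·13 + 13·33 + 45·49 + 83·64 + 123·18 = 0 + 429 + 2205 + 5312 + 2214 = 10160
Σ Rᵢ = 0 + 1 + 11 + 24 + 9 = 45
N̂ = 10160 / 45 ≈ 225.8 → 226

N ≈ 226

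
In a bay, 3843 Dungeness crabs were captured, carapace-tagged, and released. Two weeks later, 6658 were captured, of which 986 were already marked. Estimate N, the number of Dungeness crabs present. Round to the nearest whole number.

N ≈ 25,950

If marked individuals mix randomly, R/C ≈ M/N, giving N ≈ M·C/R.
N = (3843 × 6658) / 986 = 25586694 / 986 ≈ 25950.0 → 25950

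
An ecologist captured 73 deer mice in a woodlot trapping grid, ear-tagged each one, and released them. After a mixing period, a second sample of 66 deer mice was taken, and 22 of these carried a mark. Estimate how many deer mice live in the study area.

N = (73 × 66) / 22 = 4818 / 22 = 219

N = 219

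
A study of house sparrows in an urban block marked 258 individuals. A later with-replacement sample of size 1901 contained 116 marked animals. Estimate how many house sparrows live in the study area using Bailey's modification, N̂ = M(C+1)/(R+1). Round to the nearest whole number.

N̂ = 258·(1901+1)/(116+1) = 258·1902/117 = 490716/117 ≈ 4194.2 → 4194

N ≈ 4194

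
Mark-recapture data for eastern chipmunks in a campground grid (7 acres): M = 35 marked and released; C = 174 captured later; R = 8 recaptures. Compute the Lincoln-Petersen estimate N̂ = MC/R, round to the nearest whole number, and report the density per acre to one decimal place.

N̂ = 35·174/8 = 6090/8 ≈ 761.2 → 761
Density = N̂ / area = 761 / 7 ≈ 108.71 → 108.7 per acre

density ≈ 108.7 eastern chipmunks per acre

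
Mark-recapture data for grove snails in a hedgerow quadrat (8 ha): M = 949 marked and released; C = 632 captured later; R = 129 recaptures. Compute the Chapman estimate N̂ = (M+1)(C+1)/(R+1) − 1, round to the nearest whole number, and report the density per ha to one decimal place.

density ≈ 578.1 grove snails per ha

N̂ = 950·633/130 − 1 = 601350/130 − 1 ≈ 4624.8 → 4625
Density = N̂ / area = 4625 / 8 ≈ 578.12 → 578.1 per ha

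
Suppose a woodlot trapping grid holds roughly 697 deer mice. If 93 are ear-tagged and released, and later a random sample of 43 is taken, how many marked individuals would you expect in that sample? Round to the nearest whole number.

Expected recaptures E[R] = M·C / N.
E[R] = 93 × 43 / 697 = 3999 / 697 ≈ 5.7 → 6

expected recaptures ≈ 6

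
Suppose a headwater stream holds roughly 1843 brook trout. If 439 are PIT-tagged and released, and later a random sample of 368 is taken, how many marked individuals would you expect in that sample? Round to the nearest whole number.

expected recaptures ≈ 88

The marked fraction of the population is 439/1843, so in a sample of 368 expect C·(M/N) marked.
E[R] = 439 × 368 / 1843 = 161552 / 1843 ≈ 87.7 → 88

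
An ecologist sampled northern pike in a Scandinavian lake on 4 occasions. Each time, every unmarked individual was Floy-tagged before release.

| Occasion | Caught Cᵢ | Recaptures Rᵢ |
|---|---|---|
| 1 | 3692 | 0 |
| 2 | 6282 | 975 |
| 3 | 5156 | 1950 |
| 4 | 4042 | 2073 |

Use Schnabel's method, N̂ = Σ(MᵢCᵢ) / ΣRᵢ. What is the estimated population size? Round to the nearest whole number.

N ≈ 23,794

Marked at large before each occasion: Mᵢ = Σⱼ<ᵢ (Cⱼ − Rⱼ) → M1=0, M2=3692, M3=8999, M4=12205
Σ MᵢCᵢ = 0·3692 + 3692·6282 + 8999·5156 + 12205·4042 = 0 + 23193144 + 46398844 + 49332610 = 118924598
Σ Rᵢ = 0 + 975 + 1950 + 2073 = 4998
N̂ = 118924598 / 4998 ≈ 23794.4 → 23794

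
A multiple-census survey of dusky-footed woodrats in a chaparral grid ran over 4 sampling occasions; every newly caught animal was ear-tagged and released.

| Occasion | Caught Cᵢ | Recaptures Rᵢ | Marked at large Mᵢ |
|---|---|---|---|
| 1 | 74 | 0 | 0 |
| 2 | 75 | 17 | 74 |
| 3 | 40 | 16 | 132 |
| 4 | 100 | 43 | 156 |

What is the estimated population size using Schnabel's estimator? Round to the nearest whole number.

Σ MᵢCᵢ = 0·74 + 74·75 + 132·40 + 156·100 = 0 + 5550 + 5280 + 15600 = 26430
Σ Rᵢ = 0 + 17 + 16 + 43 = 76
N̂ = 26430 / 76 ≈ 347.8 → 348

N ≈ 348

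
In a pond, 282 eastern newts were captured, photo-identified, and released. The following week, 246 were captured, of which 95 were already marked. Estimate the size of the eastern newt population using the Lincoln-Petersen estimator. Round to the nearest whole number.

N ≈ 730

If marked individuals mix randomly, R/C ≈ M/N, giving N ≈ M·C/R.
N = (282 × 246) / 95 = 69372 / 95 ≈ 730.2 → 730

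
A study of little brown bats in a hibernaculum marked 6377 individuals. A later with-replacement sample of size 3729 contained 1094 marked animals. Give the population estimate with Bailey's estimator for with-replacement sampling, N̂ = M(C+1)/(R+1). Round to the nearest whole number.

N̂ = 6377·(3729+1)/(1094+1) = 6377·3730/1095 = 23786210/1095 ≈ 21722.6 → 21723

N ≈ 21,723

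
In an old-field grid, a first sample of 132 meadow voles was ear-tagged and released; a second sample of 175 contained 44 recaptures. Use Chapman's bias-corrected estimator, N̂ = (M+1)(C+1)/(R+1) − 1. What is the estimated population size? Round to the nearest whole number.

N̂ = (132+1)(175+1)/(44+1) − 1 = 133·176/45 − 1
= 23408/45 − 1 ≈ 520.2 − 1 ≈ 519.2 → 519

N ≈ 519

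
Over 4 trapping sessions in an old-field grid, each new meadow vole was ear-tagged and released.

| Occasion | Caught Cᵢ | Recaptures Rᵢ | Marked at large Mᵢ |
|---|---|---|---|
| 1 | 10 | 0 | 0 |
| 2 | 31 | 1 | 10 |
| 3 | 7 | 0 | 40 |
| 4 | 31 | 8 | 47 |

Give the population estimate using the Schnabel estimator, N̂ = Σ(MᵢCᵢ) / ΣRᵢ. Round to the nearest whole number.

Σ MᵢCᵢ = 0·10 + 10·31 + 40·7 + 47·31 = 0 + 310 + 280 + 1457 = 2047
Σ Rᵢ = 0 + 1 + 0 + 8 = 9
N̂ = 2047 / 9 ≈ 227.4 → 227

N ≈ 227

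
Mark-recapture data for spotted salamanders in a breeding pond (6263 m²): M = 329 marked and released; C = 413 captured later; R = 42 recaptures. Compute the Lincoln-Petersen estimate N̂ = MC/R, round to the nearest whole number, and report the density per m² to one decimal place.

density ≈ 0.5 spotted salamanders per m²

N̂ = 329·413/42 = 135877/42 ≈ 3235.2 → 3235
Density = N̂ / area = 3235 / 6263 ≈ 0.52 → 0.5 per m²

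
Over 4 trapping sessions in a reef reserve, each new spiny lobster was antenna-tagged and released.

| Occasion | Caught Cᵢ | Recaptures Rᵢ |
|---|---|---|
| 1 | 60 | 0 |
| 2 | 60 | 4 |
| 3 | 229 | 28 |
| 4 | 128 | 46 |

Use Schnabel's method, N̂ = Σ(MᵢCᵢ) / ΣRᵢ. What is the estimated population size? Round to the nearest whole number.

Marked at large before each occasion: Mᵢ = Σⱼ<ᵢ (Cⱼ − Rⱼ) → M1=0, M2=60, M3=116, M4=317
Σ MᵢCᵢ = 0·60 + 60·60 + 116·229 + 317·128 = 0 + 3600 + 26564 + 40576 = 70740
Σ Rᵢ = 0 + 4 + 28 + 46 = 78
N̂ = 70740 / 78 ≈ 906.9 → 907

N ≈ 907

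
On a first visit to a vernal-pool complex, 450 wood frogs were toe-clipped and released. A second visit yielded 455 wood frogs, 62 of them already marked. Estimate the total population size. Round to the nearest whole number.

The marked fraction in the recapture sample should equal the marked fraction in the population: 62/455 = 450/N.
N = (450 × 455) / 62 = 204750 / 62 ≈ 3302.4 → 3302

N ≈ 3302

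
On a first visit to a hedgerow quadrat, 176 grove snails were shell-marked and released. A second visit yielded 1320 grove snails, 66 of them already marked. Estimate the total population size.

N = 3520

N = (176 × 1320) / 66 = 232320 / 66 = 3520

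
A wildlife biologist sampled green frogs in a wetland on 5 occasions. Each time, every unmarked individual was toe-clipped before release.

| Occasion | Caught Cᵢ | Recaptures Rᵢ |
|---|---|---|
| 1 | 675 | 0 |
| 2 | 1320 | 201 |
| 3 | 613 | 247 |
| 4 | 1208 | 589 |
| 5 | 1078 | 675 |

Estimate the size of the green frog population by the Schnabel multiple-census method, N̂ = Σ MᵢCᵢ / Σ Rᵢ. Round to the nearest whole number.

Marked at large before each occasion: Mᵢ = Σⱼ<ᵢ (Cⱼ − Rⱼ) → M1=0, M2=675, M3=1794, M4=2160, M5=2779
Σ MᵢCᵢ = 0·675 + 675·1320 + 1794·613 + 2160·1208 + 2779·1078 = 0 + 891000 + 1099722 + 2609280 + 2995762 = 7595764
Σ Rᵢ = 0 + 201 + 247 + 589 + 675 = 1712
N̂ = 7595764 / 1712 ≈ 4436.8 → 4437

N ≈ 4437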